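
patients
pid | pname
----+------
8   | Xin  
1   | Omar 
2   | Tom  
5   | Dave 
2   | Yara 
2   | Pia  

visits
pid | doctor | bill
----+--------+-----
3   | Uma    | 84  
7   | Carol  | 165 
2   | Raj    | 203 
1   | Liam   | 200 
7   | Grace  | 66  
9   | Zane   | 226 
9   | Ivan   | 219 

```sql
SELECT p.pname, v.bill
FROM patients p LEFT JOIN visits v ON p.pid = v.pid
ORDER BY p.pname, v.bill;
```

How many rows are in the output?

6

LEFT JOIN keeps every row from `patients`; unmatched rows get NULL for `visits`'s columns.
Matching on p.pid = v.pid.
- p row (pid=8): no match → kept, v columns NULL.
- p row (pid=1): matches 1 v row(s) → 1 output row(s).
- p row (pid=2): matches 1 v row(s) → 1 output row(s).
- p row (pid=5): no match → kept, v columns NULL.
- p row (pid=2): matches 1 v row(s) → 1 output row(s).
- p row (pid=2): matches 1 v row(s) → 1 output row(s).
Total: 4 matched + 2 padded = 6 rows.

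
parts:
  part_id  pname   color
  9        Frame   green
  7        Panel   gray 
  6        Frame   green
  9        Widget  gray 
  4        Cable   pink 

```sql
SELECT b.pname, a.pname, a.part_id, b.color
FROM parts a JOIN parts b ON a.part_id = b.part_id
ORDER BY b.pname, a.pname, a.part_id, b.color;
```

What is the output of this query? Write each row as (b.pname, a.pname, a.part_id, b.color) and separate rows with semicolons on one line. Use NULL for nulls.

(Cable, Cable, 4, pink); (Frame, Frame, 6, green); (Frame, Frame, 9, green); (Frame, Widget, 9, green); (Panel, Panel, 7, gray); (Widget, Frame, 9, gray); (Widget, Widget, 9, gray)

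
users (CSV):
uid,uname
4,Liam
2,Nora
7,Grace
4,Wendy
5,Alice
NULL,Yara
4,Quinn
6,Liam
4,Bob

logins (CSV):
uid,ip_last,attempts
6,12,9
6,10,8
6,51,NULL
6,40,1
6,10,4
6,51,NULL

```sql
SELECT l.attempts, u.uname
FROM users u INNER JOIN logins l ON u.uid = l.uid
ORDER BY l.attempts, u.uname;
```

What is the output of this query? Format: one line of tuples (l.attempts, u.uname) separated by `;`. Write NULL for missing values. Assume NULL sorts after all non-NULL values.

(1, Liam); (4, Liam); (8, Liam); (9, Liam); (NULL, Liam); (NULL, Liam)

INNER JOIN keeps only pairs where the ON condition holds.
Matching on u.uid = l.uid. A NULL in a compared column never satisfies the condition.
- u[0] uid=4 → no match; dropped.
- u[1] uid=2 → no match; dropped.
- u[2] uid=7 → no match; dropped.
- u[3] uid=4 → no match; dropped.
- u[4] uid=5 → no match; dropped.
- u[5] uid=NULL → no match; dropped.
- u[6] uid=4 → no match; dropped.
- u[7] uid=6 → 6 match(es) in l → 6 row(s).
- u[8] uid=4 → no match; dropped.
After projecting and ordering:
l.attempts | u.uname
1 | Liam
4 | Liam
8 | Liam
9 | Liam
NULL | Liam
NULL | Liam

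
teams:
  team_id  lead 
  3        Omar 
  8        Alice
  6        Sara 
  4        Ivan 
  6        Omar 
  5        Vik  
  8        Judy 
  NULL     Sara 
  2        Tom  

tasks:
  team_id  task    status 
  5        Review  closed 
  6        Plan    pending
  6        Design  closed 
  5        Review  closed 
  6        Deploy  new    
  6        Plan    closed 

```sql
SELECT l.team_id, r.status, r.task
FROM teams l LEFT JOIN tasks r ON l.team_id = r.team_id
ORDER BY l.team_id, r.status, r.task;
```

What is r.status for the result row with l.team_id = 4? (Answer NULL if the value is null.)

LEFT JOIN keeps every row from `teams`; unmatched rows get NULL for `tasks`'s columns.
Matching on l.team_id = r.team_id. A NULL in a compared column never satisfies the condition.
- team_id=3: no r row matches, row kept with r columns NULL.
- team_id=8: no r row matches, row kept with r columns NULL.
- team_id=6: 4 matching r row(s), so 4 row(s) emitted.
- team_id=4: no r row matches, row kept with r columns NULL.
- team_id=6: 4 matching r row(s), so 4 row(s) emitted.
- team_id=5: 2 matching r row(s), so 2 row(s) emitted.
- team_id=8: no r row matches, row kept with r columns NULL.
- team_id=NULL: no r row matches, row kept with r columns NULL.
- team_id=2: no r row matches, row kept with r columns NULL.

NULL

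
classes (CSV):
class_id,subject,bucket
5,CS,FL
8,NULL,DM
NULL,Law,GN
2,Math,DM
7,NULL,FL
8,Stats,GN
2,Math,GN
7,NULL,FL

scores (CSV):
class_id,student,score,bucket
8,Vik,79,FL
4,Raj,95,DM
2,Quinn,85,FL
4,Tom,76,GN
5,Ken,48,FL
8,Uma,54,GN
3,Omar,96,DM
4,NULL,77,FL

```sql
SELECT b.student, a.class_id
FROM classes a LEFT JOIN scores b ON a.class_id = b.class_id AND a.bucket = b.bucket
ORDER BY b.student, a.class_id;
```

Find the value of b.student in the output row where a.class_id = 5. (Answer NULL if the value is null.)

Ken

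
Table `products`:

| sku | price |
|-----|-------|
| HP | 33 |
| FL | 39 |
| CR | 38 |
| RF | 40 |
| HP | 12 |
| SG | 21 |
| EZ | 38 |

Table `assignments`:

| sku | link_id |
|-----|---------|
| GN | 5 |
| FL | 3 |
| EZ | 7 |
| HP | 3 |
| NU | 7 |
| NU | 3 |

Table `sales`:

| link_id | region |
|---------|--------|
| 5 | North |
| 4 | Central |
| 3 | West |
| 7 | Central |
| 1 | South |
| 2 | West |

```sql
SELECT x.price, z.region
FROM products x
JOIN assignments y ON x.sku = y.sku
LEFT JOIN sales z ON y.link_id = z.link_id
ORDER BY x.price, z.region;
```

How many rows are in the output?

Joins associate left-to-right: products INNER JOIN assignments on sku gives 4 intermediate row(s).
Then LEFT JOIN `sales z` on link_id: each of those 4 rows is kept; rows whose y.link_id has no match in z get NULL for z's columns.
Result: 4 row(s).

4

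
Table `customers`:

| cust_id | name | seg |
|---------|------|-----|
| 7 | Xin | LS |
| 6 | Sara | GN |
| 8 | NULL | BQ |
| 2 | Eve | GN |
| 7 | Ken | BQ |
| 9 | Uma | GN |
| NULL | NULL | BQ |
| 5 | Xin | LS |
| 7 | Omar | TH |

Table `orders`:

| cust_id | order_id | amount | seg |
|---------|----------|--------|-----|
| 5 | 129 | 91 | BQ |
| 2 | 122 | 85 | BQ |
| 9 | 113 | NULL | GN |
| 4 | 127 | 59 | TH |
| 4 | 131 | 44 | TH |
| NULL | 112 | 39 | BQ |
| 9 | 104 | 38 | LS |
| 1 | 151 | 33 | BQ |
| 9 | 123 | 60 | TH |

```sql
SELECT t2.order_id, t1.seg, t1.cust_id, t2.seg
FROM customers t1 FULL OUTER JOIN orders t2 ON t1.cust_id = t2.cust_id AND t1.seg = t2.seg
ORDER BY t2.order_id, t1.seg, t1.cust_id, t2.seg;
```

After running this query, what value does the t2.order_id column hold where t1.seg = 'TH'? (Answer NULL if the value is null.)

NULL

FULL OUTER JOIN keeps every row from both sides; unmatched rows get NULL for the other side's columns.
Matching on t1.cust_id = t2.cust_id AND t1.seg = t2.seg. A NULL in a compared column never satisfies the condition.
- cust_id=7, seg=LS: no t2 row matches, row kept with t2 columns NULL.
- cust_id=6, seg=GN: no t2 row matches, row kept with t2 columns NULL.
- cust_id=8, seg=BQ: no t2 row matches, row kept with t2 columns NULL.
- cust_id=2, seg=GN: no t2 row matches, row kept with t2 columns NULL.
- cust_id=7, seg=BQ: no t2 row matches, row kept with t2 columns NULL.
- cust_id=9, seg=GN: 1 matching t2 row(s), so 1 row(s) emitted.
- cust_id=NULL, seg=BQ: no t2 row matches, row kept with t2 columns NULL.
- cust_id=5, seg=LS: no t2 row matches, row kept with t2 columns NULL.
- cust_id=7, seg=TH: no t2 row matches, row kept with t2 columns NULL.
- 8 t2 row(s) had no t1 match → kept, t1 columns NULL.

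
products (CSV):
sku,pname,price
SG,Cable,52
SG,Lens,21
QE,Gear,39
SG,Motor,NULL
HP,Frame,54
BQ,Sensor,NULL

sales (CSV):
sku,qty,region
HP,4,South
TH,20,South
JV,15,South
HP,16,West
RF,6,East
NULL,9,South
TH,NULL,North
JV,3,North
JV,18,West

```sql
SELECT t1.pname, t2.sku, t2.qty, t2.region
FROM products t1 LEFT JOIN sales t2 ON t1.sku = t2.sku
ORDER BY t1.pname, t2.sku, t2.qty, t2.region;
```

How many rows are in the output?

LEFT JOIN keeps every row from `products`; unmatched rows get NULL for `sales`'s columns.
Matching on t1.sku = t2.sku. A NULL in a compared column never satisfies the condition.
- t1 (sku=SG) has no partner → padded with NULL.
- t1 (sku=SG) has no partner → padded with NULL.
- t1 (sku=QE) has no partner → padded with NULL.
- t1 (sku=SG) has no partner → padded with NULL.
- t1 (sku=HP) pairs with 2 row(s) of t2.
- t1 (sku=BQ) has no partner → padded with NULL.
Total: 2 matched + 5 padded = 7 rows.

7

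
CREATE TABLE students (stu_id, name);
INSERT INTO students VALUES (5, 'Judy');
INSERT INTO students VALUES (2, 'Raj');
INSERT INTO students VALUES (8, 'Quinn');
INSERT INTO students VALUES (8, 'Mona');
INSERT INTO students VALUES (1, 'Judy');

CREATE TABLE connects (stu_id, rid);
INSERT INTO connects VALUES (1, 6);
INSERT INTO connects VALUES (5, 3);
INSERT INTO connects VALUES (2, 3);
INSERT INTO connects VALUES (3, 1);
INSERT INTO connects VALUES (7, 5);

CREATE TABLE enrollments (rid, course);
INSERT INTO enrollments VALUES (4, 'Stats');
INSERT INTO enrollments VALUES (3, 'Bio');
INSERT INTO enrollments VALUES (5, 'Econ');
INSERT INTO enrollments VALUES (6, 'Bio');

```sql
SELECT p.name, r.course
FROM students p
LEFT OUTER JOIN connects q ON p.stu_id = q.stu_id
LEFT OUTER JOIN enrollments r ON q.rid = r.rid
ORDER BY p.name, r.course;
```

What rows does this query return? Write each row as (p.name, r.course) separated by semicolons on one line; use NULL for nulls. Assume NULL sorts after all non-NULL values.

(Judy, Bio); (Judy, Bio); (Mona, NULL); (Quinn, NULL); (Raj, Bio)

Step 1 — p LEFT JOIN q on stu_id → 5 row(s).
Then LEFT JOIN `enrollments r` on rid: each of those 5 rows is kept; rows whose q.rid has no match in r get NULL for r's columns.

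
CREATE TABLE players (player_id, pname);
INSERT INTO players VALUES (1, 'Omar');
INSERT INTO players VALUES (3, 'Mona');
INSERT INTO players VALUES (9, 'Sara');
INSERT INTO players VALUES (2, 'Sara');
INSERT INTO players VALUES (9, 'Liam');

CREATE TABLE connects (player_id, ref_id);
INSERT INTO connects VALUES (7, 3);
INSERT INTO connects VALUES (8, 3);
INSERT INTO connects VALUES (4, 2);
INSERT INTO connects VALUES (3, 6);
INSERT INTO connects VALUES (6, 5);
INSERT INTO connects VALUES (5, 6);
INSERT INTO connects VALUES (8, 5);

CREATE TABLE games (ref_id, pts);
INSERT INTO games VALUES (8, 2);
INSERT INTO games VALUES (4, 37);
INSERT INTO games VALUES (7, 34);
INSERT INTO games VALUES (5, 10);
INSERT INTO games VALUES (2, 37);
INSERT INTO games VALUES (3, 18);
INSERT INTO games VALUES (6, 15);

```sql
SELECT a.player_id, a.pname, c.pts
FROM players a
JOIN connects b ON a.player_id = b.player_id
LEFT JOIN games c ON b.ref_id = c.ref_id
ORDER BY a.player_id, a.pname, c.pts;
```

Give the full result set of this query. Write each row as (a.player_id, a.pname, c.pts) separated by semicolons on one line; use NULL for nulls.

(3, Mona, 15)

Evaluate left to right. First `players a INNER JOIN connects b` on player_id: 1 row(s).
Then LEFT JOIN `games c` on ref_id: each of those 1 rows is kept; rows whose b.ref_id has no match in c get NULL for c's columns.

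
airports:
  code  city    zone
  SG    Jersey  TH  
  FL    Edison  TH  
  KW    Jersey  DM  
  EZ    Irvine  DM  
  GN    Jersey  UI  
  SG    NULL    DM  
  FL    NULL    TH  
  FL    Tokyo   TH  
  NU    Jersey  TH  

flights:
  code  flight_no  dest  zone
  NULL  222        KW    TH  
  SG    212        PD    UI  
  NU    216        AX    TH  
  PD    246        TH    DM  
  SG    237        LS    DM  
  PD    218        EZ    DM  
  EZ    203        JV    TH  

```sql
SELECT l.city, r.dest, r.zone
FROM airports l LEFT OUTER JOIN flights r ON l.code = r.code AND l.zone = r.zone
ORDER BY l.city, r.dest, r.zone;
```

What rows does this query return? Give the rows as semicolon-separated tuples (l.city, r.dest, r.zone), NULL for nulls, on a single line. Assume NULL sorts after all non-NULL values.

(Edison, NULL, NULL); (Irvine, NULL, NULL); (Jersey, AX, TH); (Jersey, NULL, NULL); (Jersey, NULL, NULL); (Jersey, NULL, NULL); (Tokyo, NULL, NULL); (NULL, LS, DM); (NULL, NULL, NULL)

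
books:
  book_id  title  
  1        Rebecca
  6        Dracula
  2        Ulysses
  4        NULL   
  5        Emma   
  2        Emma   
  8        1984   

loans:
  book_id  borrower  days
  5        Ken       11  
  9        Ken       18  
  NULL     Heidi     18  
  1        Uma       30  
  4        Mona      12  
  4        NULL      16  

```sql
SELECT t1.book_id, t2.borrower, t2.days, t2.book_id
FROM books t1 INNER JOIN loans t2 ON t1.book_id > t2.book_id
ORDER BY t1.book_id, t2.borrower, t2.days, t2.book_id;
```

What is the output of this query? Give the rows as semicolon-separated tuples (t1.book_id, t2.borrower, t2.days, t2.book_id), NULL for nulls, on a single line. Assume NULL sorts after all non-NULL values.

(2, Uma, 30, 1); (2, Uma, 30, 1); (4, Uma, 30, 1); (5, Mona, 12, 4); (5, Uma, 30, 1); (5, NULL, 16, 4); (6, Ken, 11, 5); (6, Mona, 12, 4); (6, Uma, 30, 1); (6, NULL, 16, 4); (8, Ken, 11, 5); (8, Mona, 12, 4); (8, Uma, 30, 1); (8, NULL, 16, 4)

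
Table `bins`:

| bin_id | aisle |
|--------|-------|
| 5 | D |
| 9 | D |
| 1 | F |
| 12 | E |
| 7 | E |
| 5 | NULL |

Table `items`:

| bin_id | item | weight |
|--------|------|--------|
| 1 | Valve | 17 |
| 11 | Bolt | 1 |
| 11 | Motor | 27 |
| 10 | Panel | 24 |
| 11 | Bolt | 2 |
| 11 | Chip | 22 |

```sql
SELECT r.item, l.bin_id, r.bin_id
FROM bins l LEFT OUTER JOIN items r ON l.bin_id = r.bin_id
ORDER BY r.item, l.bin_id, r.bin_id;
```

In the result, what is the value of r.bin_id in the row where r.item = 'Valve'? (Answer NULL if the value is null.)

1

LEFT JOIN keeps every row from `bins`; unmatched rows get NULL for `items`'s columns.
Matching on l.bin_id = r.bin_id.
- l row (bin_id=5): no match → kept, r columns NULL.
- l row (bin_id=9): no match → kept, r columns NULL.
- l row (bin_id=1): matches 1 r row(s) → 1 output row(s).
- l row (bin_id=12): no match → kept, r columns NULL.
- l row (bin_id=7): no match → kept, r columns NULL.
- l row (bin_id=5): no match → kept, r columns NULL.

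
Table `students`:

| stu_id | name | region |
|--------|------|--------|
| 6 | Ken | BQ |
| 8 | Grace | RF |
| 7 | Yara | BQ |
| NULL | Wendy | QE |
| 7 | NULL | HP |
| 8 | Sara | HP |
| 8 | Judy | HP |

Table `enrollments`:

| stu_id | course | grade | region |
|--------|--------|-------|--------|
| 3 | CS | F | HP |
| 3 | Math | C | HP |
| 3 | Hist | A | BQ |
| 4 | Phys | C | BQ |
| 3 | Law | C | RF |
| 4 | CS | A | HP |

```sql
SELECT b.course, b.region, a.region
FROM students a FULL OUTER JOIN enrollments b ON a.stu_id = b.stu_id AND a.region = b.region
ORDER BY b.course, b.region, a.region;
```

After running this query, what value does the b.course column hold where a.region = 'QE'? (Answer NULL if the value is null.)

FULL OUTER JOIN keeps every row from both sides; unmatched rows get NULL for the other side's columns.
Matching on a.stu_id = b.stu_id AND a.region = b.region. A NULL in a compared column never satisfies the condition.
- a row (stu_id=6, region=BQ): no match → kept, b columns NULL.
- a row (stu_id=8, region=RF): no match → kept, b columns NULL.
- a row (stu_id=7, region=BQ): no match → kept, b columns NULL.
- a row (stu_id=NULL, region=QE): no match → kept, b columns NULL.
- a row (stu_id=7, region=HP): no match → kept, b columns NULL.
- a row (stu_id=8, region=HP): no match → kept, b columns NULL.
- a row (stu_id=8, region=HP): no match → kept, b columns NULL.
- 6 b row(s) had no a match → kept, a columns NULL.

NULL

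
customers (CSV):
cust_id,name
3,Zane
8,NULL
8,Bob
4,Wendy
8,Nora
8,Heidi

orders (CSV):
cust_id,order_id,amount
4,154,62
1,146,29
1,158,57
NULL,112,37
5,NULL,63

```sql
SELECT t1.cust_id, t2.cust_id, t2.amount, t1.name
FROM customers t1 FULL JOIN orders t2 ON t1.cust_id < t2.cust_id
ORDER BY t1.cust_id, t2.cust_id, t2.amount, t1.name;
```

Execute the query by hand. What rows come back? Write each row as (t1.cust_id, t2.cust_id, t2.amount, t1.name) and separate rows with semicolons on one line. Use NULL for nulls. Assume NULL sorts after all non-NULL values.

(3, 4, 62, Zane); (3, 5, 63, Zane); (4, 5, 63, Wendy); (8, NULL, NULL, Bob); (8, NULL, NULL, Heidi); (8, NULL, NULL, Nora); (8, NULL, NULL, NULL); (NULL, 1, 29, NULL); (NULL, 1, 57, NULL); (NULL, NULL, 37, NULL)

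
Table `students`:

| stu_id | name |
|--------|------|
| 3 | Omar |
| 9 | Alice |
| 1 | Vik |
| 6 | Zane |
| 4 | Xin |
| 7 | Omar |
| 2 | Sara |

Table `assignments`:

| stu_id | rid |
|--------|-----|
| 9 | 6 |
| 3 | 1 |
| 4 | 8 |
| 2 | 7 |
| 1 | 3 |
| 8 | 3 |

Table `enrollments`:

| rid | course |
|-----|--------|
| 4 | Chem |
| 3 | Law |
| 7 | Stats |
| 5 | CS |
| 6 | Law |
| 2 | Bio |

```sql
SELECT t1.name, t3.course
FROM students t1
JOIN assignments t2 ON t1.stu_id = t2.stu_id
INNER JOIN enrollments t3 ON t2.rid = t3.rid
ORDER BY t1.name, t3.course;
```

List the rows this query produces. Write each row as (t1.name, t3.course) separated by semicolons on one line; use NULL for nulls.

Joins associate left-to-right: students INNER JOIN assignments on stu_id gives 5 intermediate row(s).
Then INNER JOIN `enrollments t3` on rid: keep only rows whose t2.rid appears in t3.

(Alice, Law); (Sara, Stats); (Vik, Law)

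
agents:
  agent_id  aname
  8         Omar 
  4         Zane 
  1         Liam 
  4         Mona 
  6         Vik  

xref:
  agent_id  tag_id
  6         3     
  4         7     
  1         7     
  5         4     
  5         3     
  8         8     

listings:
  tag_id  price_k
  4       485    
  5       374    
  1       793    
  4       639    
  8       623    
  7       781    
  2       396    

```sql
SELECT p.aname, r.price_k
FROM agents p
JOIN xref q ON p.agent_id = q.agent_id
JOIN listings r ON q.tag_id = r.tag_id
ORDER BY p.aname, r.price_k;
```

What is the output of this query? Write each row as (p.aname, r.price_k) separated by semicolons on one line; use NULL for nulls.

Joins associate left-to-right: agents INNER JOIN xref on agent_id gives 5 intermediate row(s).
Then INNER JOIN `listings r` on tag_id: keep only rows whose q.tag_id appears in r.

(Liam, 781); (Mona, 781); (Omar, 623); (Zane, 781)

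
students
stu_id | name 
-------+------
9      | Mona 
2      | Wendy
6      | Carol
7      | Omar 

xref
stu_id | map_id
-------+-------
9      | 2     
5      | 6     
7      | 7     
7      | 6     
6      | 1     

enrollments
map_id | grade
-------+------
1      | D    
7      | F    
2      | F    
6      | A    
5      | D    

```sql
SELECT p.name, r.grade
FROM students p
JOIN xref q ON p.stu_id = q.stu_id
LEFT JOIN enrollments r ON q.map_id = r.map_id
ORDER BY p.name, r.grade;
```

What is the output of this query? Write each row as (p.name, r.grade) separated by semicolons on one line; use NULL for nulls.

(Carol, D); (Mona, F); (Omar, A); (Omar, F)

Step 1 — p INNER JOIN q on stu_id → 4 row(s).
Then LEFT JOIN `enrollments r` on map_id: each of those 4 rows is kept; rows whose q.map_id has no match in r get NULL for r's columns.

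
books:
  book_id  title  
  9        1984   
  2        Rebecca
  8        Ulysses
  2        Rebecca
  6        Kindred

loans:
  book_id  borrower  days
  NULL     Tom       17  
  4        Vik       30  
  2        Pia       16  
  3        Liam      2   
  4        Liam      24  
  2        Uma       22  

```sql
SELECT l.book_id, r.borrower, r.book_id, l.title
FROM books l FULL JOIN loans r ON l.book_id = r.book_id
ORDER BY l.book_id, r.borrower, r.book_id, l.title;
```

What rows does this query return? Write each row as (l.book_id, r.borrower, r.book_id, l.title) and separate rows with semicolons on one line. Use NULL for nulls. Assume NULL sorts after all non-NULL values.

(2, Pia, 2, Rebecca); (2, Pia, 2, Rebecca); (2, Uma, 2, Rebecca); (2, Uma, 2, Rebecca); (6, NULL, NULL, Kindred); (8, NULL, NULL, Ulysses); (9, NULL, NULL, 1984); (NULL, Liam, 3, NULL); (NULL, Liam, 4, NULL); (NULL, Tom, NULL, NULL); (NULL, Vik, 4, NULL)

FULL OUTER JOIN keeps every row from both sides; unmatched rows get NULL for the other side's columns.
Matching on l.book_id = r.book_id. A NULL in a compared column never satisfies the condition.
- l[0] book_id=9 → no match; kept with NULLs on the r side.
- l[1] book_id=2 → 2 match(es) in r → 2 row(s).
- l[2] book_id=8 → no match; kept with NULLs on the r side.
- l[3] book_id=2 → 2 match(es) in r → 2 row(s).
- l[4] book_id=6 → no match; kept with NULLs on the r side.
- 4 r row(s) had no l match → kept, l columns NULL.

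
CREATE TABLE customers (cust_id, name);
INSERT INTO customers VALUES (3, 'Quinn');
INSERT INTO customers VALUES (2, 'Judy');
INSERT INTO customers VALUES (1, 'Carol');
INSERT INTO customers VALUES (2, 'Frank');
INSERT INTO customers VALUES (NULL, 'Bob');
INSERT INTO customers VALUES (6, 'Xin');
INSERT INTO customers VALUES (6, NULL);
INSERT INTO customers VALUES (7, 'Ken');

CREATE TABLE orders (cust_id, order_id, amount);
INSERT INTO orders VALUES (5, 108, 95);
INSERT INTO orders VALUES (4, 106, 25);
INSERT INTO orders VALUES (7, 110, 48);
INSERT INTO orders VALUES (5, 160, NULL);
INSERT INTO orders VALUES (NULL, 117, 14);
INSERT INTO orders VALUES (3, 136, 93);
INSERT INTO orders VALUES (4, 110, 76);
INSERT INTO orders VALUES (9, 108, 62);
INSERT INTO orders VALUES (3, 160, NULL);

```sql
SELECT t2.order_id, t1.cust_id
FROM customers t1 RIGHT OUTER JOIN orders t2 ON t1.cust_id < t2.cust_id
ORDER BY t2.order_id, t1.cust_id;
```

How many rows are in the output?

RIGHT JOIN keeps every row from `orders`; unmatched rows get NULL for `customers`'s columns.
Matching on t1.cust_id < t2.cust_id. A NULL in a compared column never satisfies the condition.
- cust_id=3: 6 matching t2 row(s), so 6 row(s) emitted.
- cust_id=2: 8 matching t2 row(s), so 8 row(s) emitted.
- cust_id=1: 8 matching t2 row(s), so 8 row(s) emitted.
- cust_id=2: 8 matching t2 row(s), so 8 row(s) emitted.
- cust_id=NULL: no matching t2 row.
- cust_id=6: 2 matching t2 row(s), so 2 row(s) emitted.
- cust_id=6: 2 matching t2 row(s), so 2 row(s) emitted.
- cust_id=7: 1 matching t2 row(s), so 1 row(s) emitted.
- plus 1 unmatched t2 row(s), each kept with NULL t1 columns.
Total: 35 matched + 1 padded = 36 rows.

36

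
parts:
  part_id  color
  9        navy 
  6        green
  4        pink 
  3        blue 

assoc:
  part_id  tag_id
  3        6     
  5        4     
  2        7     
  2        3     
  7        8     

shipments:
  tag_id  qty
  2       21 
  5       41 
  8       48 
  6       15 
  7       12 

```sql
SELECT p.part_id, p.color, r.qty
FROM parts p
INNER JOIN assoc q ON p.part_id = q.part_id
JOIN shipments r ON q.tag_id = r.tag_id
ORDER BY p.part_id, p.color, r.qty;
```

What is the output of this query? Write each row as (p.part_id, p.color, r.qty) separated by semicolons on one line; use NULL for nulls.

(3, blue, 15)

Step 1 — p INNER JOIN q on part_id → 1 row(s).
Then INNER JOIN `shipments r` on tag_id: keep only rows whose q.tag_id appears in r.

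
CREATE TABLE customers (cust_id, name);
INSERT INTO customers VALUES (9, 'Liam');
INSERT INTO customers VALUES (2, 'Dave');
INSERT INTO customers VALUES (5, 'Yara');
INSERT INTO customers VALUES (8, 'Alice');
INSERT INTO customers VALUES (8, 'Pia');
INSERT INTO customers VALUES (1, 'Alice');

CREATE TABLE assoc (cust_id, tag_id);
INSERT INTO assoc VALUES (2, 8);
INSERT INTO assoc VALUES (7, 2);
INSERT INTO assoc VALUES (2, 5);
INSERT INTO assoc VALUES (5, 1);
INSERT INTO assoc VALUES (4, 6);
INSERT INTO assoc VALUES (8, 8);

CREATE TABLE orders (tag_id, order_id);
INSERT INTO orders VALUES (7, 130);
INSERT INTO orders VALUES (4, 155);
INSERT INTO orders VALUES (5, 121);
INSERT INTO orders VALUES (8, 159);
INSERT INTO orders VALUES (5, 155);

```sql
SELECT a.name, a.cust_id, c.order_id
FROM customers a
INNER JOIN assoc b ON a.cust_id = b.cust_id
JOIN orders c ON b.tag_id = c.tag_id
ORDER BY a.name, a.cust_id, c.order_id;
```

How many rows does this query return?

Joins associate left-to-right: customers INNER JOIN assoc on cust_id gives 5 intermediate row(s).
Then INNER JOIN `orders c` on tag_id: keep only rows whose b.tag_id appears in c.
Result: 5 row(s).

5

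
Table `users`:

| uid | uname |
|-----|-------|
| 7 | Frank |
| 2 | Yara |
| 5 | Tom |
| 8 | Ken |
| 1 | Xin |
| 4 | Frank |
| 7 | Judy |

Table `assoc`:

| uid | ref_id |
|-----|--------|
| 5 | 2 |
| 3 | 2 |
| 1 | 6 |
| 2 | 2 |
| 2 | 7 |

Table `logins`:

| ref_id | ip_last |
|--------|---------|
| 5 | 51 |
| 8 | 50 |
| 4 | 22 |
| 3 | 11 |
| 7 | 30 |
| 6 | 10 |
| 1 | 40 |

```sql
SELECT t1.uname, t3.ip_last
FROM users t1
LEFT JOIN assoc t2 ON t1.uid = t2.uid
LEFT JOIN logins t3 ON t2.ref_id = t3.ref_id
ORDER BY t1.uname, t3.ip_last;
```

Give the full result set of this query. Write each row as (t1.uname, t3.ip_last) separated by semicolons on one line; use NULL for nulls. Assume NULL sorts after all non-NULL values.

Joins associate left-to-right: users LEFT JOIN assoc on uid gives 8 intermediate row(s).
Then LEFT JOIN `logins t3` on ref_id: each of those 8 rows is kept; rows whose t2.ref_id has no match in t3 get NULL for t3's columns.

(Frank, NULL); (Frank, NULL); (Judy, NULL); (Ken, NULL); (Tom, NULL); (Xin, 10); (Yara, 30); (Yara, NULL)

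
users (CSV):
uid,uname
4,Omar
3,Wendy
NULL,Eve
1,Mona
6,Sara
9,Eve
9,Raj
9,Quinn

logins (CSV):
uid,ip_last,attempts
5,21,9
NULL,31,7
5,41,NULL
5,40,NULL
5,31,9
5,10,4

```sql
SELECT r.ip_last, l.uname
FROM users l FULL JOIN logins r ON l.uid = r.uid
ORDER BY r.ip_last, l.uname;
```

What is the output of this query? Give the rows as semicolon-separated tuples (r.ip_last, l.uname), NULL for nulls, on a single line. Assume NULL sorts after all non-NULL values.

(10, NULL); (21, NULL); (31, NULL); (31, NULL); (40, NULL); (41, NULL); (NULL, Eve); (NULL, Eve); (NULL, Mona); (NULL, Omar); (NULL, Quinn); (NULL, Raj); (NULL, Sara); (NULL, Wendy)

FULL OUTER JOIN keeps every row from both sides; unmatched rows get NULL for the other side's columns.
Matching on l.uid = r.uid. A NULL in a compared column never satisfies the condition.
Matched pairs: 0; unmatched l rows kept: 8; unmatched r rows kept: 6.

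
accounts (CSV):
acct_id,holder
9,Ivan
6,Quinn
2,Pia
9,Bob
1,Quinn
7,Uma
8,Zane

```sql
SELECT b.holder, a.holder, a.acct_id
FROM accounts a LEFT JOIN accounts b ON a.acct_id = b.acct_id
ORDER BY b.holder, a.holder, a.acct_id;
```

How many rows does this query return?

LEFT JOIN keeps every row from `accounts a`; unmatched rows get NULL for `accounts b`'s columns.
Matching on a.acct_id = b.acct_id.
- a (acct_id=9) pairs with 2 row(s) of b.
- a (acct_id=6) pairs with 1 row(s) of b.
- a (acct_id=2) pairs with 1 row(s) of b.
- a (acct_id=9) pairs with 2 row(s) of b.
- a (acct_id=1) pairs with 1 row(s) of b.
- a (acct_id=7) pairs with 1 row(s) of b.
- a (acct_id=8) pairs with 1 row(s) of b.
Total: 9 rows.

9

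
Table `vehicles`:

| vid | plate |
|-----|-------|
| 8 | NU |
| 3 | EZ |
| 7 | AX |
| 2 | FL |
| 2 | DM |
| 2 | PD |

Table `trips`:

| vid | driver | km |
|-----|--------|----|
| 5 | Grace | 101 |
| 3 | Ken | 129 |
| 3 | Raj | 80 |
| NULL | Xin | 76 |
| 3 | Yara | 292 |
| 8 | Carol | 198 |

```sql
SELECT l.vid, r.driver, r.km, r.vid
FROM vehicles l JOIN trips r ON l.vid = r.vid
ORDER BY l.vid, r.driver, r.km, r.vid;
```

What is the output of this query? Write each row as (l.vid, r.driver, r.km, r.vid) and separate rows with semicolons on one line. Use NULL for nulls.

(3, Ken, 129, 3); (3, Raj, 80, 3); (3, Yara, 292, 3); (8, Carol, 198, 8)

INNER JOIN keeps only pairs where the ON condition holds.
Matching on l.vid = r.vid. A NULL in a compared column never satisfies the condition.
Matched pairs: 4.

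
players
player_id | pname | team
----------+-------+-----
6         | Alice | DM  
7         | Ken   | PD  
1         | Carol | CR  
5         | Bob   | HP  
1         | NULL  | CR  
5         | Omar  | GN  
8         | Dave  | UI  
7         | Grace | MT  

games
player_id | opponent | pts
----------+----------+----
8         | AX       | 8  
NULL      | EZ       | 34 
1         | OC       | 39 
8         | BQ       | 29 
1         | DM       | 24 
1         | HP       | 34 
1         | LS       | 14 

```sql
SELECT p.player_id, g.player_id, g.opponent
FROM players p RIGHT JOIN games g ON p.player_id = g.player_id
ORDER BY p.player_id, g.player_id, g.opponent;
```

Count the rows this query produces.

11

RIGHT JOIN keeps every row from `games`; unmatched rows get NULL for `players`'s columns.
Matching on p.player_id = g.player_id. A NULL in a compared column never satisfies the condition.
- p row (player_id=6): no match.
- p row (player_id=7): no match.
- p row (player_id=1): matches 4 g row(s) → 4 output row(s).
- p row (player_id=5): no match.
- p row (player_id=1): matches 4 g row(s) → 4 output row(s).
- p row (player_id=5): no match.
- p row (player_id=8): matches 2 g row(s) → 2 output row(s).
- p row (player_id=7): no match.
- 1 g row(s) had no p match → kept, p columns NULL.
Total: 10 matched + 1 padded = 11 rows.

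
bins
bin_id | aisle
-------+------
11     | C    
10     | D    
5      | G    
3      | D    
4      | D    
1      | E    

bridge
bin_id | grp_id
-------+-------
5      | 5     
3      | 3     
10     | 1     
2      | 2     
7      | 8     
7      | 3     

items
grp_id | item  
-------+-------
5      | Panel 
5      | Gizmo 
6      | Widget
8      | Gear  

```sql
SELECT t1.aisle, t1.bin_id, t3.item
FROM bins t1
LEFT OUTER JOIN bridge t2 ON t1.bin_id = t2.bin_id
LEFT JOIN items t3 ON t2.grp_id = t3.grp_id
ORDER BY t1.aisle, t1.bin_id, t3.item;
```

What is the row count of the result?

Joins associate left-to-right: bins LEFT JOIN bridge on bin_id gives 6 intermediate row(s).
Then LEFT JOIN `items t3` on grp_id: each of those 6 rows is kept; rows whose t2.grp_id has no match in t3 get NULL for t3's columns.
Result: 7 row(s).

7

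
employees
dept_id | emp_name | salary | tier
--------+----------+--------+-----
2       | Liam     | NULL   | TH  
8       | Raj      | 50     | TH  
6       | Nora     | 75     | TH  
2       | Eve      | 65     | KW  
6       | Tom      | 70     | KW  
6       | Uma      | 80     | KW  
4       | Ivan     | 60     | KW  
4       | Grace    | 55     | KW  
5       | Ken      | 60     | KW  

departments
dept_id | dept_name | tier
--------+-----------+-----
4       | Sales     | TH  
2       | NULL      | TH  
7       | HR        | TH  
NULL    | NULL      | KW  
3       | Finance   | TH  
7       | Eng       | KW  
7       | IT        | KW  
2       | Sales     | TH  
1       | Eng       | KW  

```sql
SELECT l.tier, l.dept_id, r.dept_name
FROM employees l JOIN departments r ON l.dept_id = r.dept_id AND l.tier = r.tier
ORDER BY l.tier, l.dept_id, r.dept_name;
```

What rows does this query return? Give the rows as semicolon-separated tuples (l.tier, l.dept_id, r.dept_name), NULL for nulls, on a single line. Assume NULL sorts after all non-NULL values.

(TH, 2, Sales); (TH, 2, NULL)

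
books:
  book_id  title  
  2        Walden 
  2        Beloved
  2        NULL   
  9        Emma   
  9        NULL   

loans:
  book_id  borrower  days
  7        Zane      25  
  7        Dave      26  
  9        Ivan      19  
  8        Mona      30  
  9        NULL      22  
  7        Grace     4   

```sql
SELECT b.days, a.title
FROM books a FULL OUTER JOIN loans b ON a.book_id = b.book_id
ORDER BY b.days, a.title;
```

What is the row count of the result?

11

FULL OUTER JOIN keeps every row from both sides; unmatched rows get NULL for the other side's columns.
Matching on a.book_id = b.book_id.
Matched pairs: 4; unmatched a rows kept: 3; unmatched b rows kept: 4.
Total: 4 matched + 7 padded = 11 rows.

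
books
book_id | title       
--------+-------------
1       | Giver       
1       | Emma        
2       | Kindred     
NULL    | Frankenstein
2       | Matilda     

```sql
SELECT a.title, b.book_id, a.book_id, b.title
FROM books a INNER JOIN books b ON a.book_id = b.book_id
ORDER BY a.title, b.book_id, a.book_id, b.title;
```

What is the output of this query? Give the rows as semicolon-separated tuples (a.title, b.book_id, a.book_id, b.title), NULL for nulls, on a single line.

INNER JOIN keeps only pairs where the ON condition holds.
Matching on a.book_id = b.book_id. A NULL in a compared column never satisfies the condition.
- book_id=1: 2 matching b row(s), so 2 row(s) emitted.
- book_id=1: 2 matching b row(s), so 2 row(s) emitted.
- book_id=2: 2 matching b row(s), so 2 row(s) emitted.
- book_id=NULL: no matching b row, dropped.
- book_id=2: 2 matching b row(s), so 2 row(s) emitted.
After projecting and ordering:
a.title | b.book_id | a.book_id | b.title
Emma | 1 | 1 | Emma
Emma | 1 | 1 | Giver
Giver | 1 | 1 | Emma
Giver | 1 | 1 | Giver
Kindred | 2 | 2 | Kindred
Kindred | 2 | 2 | Matilda
Matilda | 2 | 2 | Kindred
Matilda | 2 | 2 | Matilda

(Emma, 1, 1, Emma); (Emma, 1, 1, Giver); (Giver, 1, 1, Emma); (Giver, 1, 1, Giver); (Kindred, 2, 2, Kindred); (Kindred, 2, 2, Matilda); (Matilda, 2, 2, Kindred); (Matilda, 2, 2, Matilda)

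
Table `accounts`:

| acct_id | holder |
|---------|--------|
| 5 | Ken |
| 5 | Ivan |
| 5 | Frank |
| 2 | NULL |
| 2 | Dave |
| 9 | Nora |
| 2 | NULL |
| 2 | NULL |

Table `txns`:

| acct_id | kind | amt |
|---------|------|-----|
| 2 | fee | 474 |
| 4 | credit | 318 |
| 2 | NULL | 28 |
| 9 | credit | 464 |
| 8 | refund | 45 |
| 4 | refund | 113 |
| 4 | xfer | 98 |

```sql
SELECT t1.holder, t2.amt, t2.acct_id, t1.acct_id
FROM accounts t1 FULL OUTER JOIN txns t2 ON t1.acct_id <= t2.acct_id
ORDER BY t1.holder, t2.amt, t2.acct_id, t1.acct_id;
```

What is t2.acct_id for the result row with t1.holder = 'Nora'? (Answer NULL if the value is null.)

FULL OUTER JOIN keeps every row from both sides; unmatched rows get NULL for the other side's columns.
Matching on t1.acct_id <= t2.acct_id.
- t1 row (acct_id=5): matches 2 t2 row(s) → 2 output row(s).
- t1 row (acct_id=5): matches 2 t2 row(s) → 2 output row(s).
- t1 row (acct_id=5): matches 2 t2 row(s) → 2 output row(s).
- t1 row (acct_id=2): matches 7 t2 row(s) → 7 output row(s).
- t1 row (acct_id=2): matches 7 t2 row(s) → 7 output row(s).
- t1 row (acct_id=9): matches 1 t2 row(s) → 1 output row(s).
- t1 row (acct_id=2): matches 7 t2 row(s) → 7 output row(s).
- t1 row (acct_id=2): matches 7 t2 row(s) → 7 output row(s).

9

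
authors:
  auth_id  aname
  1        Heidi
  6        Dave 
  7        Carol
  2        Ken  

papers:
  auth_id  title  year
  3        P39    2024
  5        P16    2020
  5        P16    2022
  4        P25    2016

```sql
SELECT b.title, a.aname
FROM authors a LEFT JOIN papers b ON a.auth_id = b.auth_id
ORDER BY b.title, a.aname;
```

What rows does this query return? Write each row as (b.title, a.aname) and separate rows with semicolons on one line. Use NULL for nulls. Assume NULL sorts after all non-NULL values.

(NULL, Carol); (NULL, Dave); (NULL, Heidi); (NULL, Ken)

LEFT JOIN keeps every row from `authors`; unmatched rows get NULL for `papers`'s columns.
Matching on a.auth_id = b.auth_id.
Matched pairs: 0; unmatched a rows kept: 4.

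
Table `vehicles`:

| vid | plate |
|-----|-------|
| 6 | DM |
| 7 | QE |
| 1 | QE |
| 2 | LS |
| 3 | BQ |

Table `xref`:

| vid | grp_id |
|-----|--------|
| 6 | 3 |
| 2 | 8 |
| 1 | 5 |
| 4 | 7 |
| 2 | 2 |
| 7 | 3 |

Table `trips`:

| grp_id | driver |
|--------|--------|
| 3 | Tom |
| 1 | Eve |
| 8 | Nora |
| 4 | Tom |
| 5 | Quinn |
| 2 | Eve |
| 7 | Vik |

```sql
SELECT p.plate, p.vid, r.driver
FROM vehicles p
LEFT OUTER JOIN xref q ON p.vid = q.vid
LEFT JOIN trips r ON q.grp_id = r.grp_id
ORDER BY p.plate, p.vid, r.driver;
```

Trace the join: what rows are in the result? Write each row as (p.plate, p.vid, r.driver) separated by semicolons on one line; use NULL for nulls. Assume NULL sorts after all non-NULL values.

(BQ, 3, NULL); (DM, 6, Tom); (LS, 2, Eve); (LS, 2, Nora); (QE, 1, Quinn); (QE, 7, Tom)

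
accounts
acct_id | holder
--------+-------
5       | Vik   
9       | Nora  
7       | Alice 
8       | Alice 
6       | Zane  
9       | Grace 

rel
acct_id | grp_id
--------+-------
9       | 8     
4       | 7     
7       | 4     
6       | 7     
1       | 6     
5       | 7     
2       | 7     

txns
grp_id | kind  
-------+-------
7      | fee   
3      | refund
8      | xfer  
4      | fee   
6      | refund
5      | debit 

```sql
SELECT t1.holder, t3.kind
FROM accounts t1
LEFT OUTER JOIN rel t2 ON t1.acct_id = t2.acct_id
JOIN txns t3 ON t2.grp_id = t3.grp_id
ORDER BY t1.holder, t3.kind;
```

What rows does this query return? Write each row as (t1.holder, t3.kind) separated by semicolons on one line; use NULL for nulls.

(Alice, fee); (Grace, xfer); (Nora, xfer); (Vik, fee); (Zane, fee)

Joins associate left-to-right: accounts LEFT JOIN rel on acct_id gives 6 intermediate row(s).
Then INNER JOIN `txns t3` on grp_id: keep only rows whose t2.grp_id appears in t3.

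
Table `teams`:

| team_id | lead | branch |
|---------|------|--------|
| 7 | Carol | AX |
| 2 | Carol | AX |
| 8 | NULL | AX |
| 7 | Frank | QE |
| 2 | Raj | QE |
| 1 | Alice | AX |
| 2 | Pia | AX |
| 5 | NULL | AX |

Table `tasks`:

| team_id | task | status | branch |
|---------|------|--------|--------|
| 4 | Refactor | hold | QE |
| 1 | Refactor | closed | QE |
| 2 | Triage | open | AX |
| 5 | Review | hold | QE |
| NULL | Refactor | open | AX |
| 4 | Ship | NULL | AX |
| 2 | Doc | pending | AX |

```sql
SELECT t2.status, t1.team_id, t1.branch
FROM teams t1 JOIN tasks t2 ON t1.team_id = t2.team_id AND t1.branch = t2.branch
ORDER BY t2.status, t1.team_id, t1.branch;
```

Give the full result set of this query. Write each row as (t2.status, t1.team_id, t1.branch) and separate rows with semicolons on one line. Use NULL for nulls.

(open, 2, AX); (open, 2, AX); (pending, 2, AX); (pending, 2, AX)

INNER JOIN keeps only pairs where the ON condition holds.
Matching on t1.team_id = t2.team_id AND t1.branch = t2.branch. A NULL in a compared column never satisfies the condition.
Matched pairs: 4.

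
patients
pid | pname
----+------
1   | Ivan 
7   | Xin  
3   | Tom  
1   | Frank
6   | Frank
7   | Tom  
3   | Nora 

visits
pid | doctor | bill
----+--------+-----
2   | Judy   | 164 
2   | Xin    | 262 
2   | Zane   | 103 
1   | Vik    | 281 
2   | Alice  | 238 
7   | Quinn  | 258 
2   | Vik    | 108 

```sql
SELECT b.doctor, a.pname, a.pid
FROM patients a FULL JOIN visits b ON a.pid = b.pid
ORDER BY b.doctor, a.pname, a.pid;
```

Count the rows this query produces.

FULL OUTER JOIN keeps every row from both sides; unmatched rows get NULL for the other side's columns.
Matching on a.pid = b.pid.
- a row (pid=1): matches 1 b row(s) → 1 output row(s).
- a row (pid=7): matches 1 b row(s) → 1 output row(s).
- a row (pid=3): no match → kept, b columns NULL.
- a row (pid=1): matches 1 b row(s) → 1 output row(s).
- a row (pid=6): no match → kept, b columns NULL.
- a row (pid=7): matches 1 b row(s) → 1 output row(s).
- a row (pid=3): no match → kept, b columns NULL.
- plus 5 unmatched b row(s), each kept with NULL a columns.
Total: 4 matched + 8 padded = 12 rows.

12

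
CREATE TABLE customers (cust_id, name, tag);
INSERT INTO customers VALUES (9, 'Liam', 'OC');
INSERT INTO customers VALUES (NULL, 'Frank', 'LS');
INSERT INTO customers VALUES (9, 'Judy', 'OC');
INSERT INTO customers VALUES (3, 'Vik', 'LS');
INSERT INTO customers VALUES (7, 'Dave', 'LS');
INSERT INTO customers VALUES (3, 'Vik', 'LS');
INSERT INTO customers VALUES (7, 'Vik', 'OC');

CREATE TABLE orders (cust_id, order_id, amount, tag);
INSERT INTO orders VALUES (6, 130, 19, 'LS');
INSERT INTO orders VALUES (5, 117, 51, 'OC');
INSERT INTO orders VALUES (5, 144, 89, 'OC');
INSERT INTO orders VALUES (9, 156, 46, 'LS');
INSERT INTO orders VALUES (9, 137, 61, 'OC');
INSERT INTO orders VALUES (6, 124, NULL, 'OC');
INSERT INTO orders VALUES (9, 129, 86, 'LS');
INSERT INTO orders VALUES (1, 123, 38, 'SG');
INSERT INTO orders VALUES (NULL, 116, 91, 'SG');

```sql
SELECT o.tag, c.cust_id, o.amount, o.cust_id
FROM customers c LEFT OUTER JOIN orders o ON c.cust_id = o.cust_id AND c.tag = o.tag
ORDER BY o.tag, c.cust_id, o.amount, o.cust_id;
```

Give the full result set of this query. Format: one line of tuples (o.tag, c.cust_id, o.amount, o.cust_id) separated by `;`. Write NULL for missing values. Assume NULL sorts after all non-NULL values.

(OC, 9, 61, 9); (OC, 9, 61, 9); (NULL, 3, NULL, NULL); (NULL, 3, NULL, NULL); (NULL, 7, NULL, NULL); (NULL, 7, NULL, NULL); (NULL, NULL, NULL, NULL)

LEFT JOIN keeps every row from `customers`; unmatched rows get NULL for `orders`'s columns.
Matching on c.cust_id = o.cust_id AND c.tag = o.tag. A NULL in a compared column never satisfies the condition.
- c (cust_id=9, tag=OC) pairs with 1 row(s) of o.
- c (cust_id=NULL, tag=LS) has no partner → padded with NULL.
- c (cust_id=9, tag=OC) pairs with 1 row(s) of o.
- c (cust_id=3, tag=LS) has no partner → padded with NULL.
- c (cust_id=7, tag=LS) has no partner → padded with NULL.
- c (cust_id=3, tag=LS) has no partner → padded with NULL.
- c (cust_id=7, tag=OC) has no partner → padded with NULL.
After projecting and ordering:
o.tag | c.cust_id | o.amount | o.cust_id
OC | 9 | 61 | 9
OC | 9 | 61 | 9
NULL | 3 | NULL | NULL
NULL | 3 | NULL | NULL
NULL | 7 | NULL | NULL
NULL | 7 | NULL | NULL
NULL | NULL | NULL | NULL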